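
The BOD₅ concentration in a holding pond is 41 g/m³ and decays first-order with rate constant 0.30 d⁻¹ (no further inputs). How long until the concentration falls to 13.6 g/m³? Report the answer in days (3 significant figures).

3.68 d

t = ln(C₀/C)/k = ln(41/13.6)/0.30 = 1.104/0.30 = 3.678 d.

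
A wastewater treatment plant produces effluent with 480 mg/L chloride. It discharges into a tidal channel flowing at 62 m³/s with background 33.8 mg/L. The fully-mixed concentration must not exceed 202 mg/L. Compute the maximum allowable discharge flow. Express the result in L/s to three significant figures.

Mass balance at complete mixing: C_std·(Q_w + Q_r) = Q_w·C_e + Q_r·C_b.
Rearranging, Q_w = Q_r·(C_std − C_b)/(C_e − C_std) = 62·(202 − 33.8) / (480 − 202) = 37.51 m³/s.
= 3.751e+04 L/s.

37500 L/s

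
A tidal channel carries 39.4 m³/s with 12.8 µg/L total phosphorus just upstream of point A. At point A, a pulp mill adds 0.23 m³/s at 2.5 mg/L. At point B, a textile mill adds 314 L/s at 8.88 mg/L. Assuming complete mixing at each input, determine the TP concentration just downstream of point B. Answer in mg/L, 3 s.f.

12.8 µg/L = 0.0128 mg/L.
After input A: C = (39.4·0.0128 + 0.23·2.5) / 39.63 = 0.02723 mg/L.
314 L/s = 0.314 m³/s.
After input B: C = (39.63·0.02723 + 0.314·8.88) / 39.94 = 0.09683 mg/L.

0.0968 mg/L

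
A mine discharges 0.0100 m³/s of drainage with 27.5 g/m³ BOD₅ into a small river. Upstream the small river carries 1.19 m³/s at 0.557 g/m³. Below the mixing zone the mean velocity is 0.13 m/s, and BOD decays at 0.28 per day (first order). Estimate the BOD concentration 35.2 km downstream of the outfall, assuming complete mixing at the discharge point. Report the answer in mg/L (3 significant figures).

After complete mixing, C₀ = (0.01·27.5 + 1.19·0.557) / 1.2 = 0.7815 mg/L.
Travel time t = 3.52e+04 m / 0.13 m/s = 2.708e+05 s = 3.134 d.
C = 0.7815·exp(−0.28·3.134) = 0.7815·0.4158 = 0.325 mg/L.

0.325 mg/L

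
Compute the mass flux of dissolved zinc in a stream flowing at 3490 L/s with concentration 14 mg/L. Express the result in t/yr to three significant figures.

3490 L/s = 3.49 m³/s.
Mass flux = Q·C = 3.49 m³/s × 14 g/m³ = 48.86 g/s.
= 48.86 g/s × 31.56 = 1542 t/yr.

1540 t/yr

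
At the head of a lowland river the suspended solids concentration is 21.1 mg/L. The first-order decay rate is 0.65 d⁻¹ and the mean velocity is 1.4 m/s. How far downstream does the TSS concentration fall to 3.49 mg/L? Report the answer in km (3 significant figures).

335 km

From C = C₀·e^(−kt), t = ln(C₀/C)/k = ln(21.1/3.49)/0.65 = 1.799/0.65 = 2.768 d.
Distance = v·t = 1.4 m/s × 2.392e+05 s = 3.348e+05 m = 334.8 km.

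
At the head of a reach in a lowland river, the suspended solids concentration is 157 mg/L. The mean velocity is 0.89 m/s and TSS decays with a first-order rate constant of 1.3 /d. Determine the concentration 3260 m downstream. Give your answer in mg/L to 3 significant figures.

149 mg/L

Travel time t = 3260 m / 0.89 m/s = 3260/0.89 = 3663 s = 0.04239 d.
First-order decay: C = 157·exp(−1.3·0.04239) = 157·0.9464 = 148.6 mg/L.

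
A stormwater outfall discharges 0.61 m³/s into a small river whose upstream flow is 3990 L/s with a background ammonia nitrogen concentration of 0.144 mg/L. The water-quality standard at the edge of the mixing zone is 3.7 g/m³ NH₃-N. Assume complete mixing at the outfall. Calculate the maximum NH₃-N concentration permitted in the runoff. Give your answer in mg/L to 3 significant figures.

3990 L/s = 3.99 m³/s.
Mass balance: 3.7·4.6 = 0.61·Cₑ + 3.99·0.144.
Cₑ = (17.02 − 0.5746) / 0.61 = 26.96 mg/L.

27.0 mg/L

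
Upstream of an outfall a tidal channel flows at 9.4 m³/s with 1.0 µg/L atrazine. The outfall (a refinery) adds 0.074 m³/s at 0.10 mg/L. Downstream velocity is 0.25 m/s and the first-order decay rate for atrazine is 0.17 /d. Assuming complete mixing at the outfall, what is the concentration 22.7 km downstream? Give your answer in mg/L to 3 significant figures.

1.0 µg/L = 0.001 mg/L.
After complete mixing, C₀ = (0.074·0.1 + 9.4·0.001) / 9.474 = 0.001773 mg/L.
Travel time t = 2.27e+04 m / 0.25 m/s = 9.08e+04 s = 1.051 d.
C = 0.001773·exp(−0.17·1.051) = 0.001773·0.8364 = 0.001483 mg/L.

0.00148 mg/L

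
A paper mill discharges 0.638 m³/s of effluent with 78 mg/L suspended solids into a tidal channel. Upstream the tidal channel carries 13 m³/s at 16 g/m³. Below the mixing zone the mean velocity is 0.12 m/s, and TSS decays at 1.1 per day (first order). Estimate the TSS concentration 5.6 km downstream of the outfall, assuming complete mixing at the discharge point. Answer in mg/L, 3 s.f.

After complete mixing, C₀ = (0.638·78 + 13·16) / 13.64 = 18.9 mg/L.
Travel time t = 5600 m / 0.12 m/s = 4.667e+04 s = 0.5401 d.
C = 18.9·exp(−1.1·0.5401) = 18.9·0.552 = 10.43 mg/L.

10.4 mg/L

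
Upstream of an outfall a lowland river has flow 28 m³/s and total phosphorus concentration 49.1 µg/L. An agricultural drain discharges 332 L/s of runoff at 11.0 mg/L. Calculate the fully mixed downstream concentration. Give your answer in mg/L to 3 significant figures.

0.177 mg/L

332 L/s = 0.332 m³/s.
49.1 µg/L = 0.0491 mg/L.
By mass balance at complete mixing, C = (0.332·11 + 28·0.0491) / (0.332 + 28) = 5.027/28.33 = 0.1774 mg/L.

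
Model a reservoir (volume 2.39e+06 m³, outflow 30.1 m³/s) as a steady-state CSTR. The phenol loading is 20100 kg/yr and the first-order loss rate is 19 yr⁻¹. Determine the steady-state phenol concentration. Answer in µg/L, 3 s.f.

20.2 µg/L

Outflow Q = 30.1 m³/s × 3.156e+07 s/yr = 9.499e+08 m³/yr.
Steady-state CSTR mass balance: W = Q·C + k·V·C, so C = W/(Q + kV).
Q + kV = 9.499e+08 + 19·2.39e+06 = 9.953e+08 m³/yr.
C = 20100/9.953e+08 = 2.02e-05 kg/m³ = 0.0202 mg/L = 20.2 µg/L.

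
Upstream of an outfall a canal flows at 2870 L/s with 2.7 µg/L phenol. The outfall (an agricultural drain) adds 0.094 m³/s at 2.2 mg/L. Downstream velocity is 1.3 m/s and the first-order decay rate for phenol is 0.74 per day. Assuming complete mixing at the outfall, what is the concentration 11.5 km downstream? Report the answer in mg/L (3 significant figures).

0.0671 mg/L

2870 L/s = 2.87 m³/s.
2.7 µg/L = 0.0027 mg/L.
After complete mixing, C₀ = (0.094·2.2 + 2.87·0.0027) / 2.964 = 0.07238 mg/L.
Travel time t = 1.15e+04 m / 1.3 m/s = 8846 s = 0.1024 d.
C = 0.07238·exp(−0.74·0.1024) = 0.07238·0.927 = 0.0671 mg/L.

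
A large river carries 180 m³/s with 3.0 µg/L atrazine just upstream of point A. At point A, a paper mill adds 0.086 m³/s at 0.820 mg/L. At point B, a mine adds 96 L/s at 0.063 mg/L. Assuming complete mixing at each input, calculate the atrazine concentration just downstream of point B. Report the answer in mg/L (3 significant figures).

0.00342 mg/L

3.0 µg/L = 0.003 mg/L.
After input A: C = (180·0.003 + 0.086·0.82) / 180.1 = 0.00339 mg/L.
96 L/s = 0.096 m³/s.
After input B: C = (180.1·0.00339 + 0.096·0.063) / 180.2 = 0.003422 mg/L.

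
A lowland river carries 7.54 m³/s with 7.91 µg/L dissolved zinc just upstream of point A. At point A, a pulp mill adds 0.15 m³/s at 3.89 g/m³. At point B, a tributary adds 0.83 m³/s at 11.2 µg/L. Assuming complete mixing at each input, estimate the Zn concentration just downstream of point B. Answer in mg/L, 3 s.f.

7.91 µg/L = 0.00791 mg/L.
After input A: C = (7.54·0.00791 + 0.15·3.89) / 7.69 = 0.08363 mg/L.
11.2 µg/L = 0.0112 mg/L.
After input B: C = (7.69·0.08363 + 0.83·0.0112) / 8.52 = 0.07658 mg/L.

0.0766 mg/L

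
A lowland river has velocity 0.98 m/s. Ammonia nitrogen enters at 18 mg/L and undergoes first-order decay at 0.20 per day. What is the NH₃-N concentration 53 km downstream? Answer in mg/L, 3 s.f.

Travel time t = 53 km / 0.98 m/s = 5.3e+04/0.98 = 5.408e+04 s = 0.6259 d.
First-order decay: C = 18·exp(−0.20·0.6259) = 18·0.8823 = 15.88 mg/L.

15.9 mg/L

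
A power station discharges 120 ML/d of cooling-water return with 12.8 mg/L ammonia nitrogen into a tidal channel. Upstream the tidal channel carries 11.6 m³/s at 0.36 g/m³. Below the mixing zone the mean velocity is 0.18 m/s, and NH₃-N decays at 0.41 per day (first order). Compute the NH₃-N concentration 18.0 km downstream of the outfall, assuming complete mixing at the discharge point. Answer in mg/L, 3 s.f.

120 ML/d = 1.389 m³/s.
After complete mixing, C₀ = (1.389·12.8 + 11.6·0.36) / 12.99 = 1.69 mg/L.
Travel time t = 1.8e+04 m / 0.18 m/s = 1e+05 s = 1.157 d.
C = 1.69·exp(−0.41·1.157) = 1.69·0.6222 = 1.052 mg/L.

1.05 mg/L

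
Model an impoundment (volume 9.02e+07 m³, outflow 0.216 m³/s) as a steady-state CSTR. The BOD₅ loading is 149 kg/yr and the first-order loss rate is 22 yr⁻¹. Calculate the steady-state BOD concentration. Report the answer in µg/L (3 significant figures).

Outflow Q = 0.216 m³/s × 3.156e+07 s/yr = 6.816e+06 m³/yr.
Steady-state CSTR mass balance: W = Q·C + k·V·C, so C = W/(Q + kV).
Q + kV = 6.816e+06 + 22·9.02e+07 = 1.991e+09 m³/yr.
C = 149/1.991e+09 = 7.483e-08 kg/m³ = 7.483e-05 mg/L = 0.07483 µg/L.

0.0748 µg/L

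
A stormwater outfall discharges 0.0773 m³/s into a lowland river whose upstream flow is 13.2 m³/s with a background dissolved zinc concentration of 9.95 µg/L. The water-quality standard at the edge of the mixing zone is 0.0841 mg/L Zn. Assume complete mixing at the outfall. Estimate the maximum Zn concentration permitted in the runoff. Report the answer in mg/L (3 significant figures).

12.7 mg/L

9.95 µg/L = 0.00995 mg/L.
Mass balance: 0.0841·13.28 = 0.0773·Cₑ + 13.2·0.00995.
Cₑ = (1.117 − 0.1313) / 0.0773 = 12.75 mg/L.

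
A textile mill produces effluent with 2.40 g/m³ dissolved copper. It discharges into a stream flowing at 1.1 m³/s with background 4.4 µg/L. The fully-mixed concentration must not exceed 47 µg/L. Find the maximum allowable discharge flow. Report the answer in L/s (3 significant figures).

19.9 L/s

4.4 µg/L = 0.0044 mg/L.
47 µg/L = 0.047 mg/L.
Mass balance at complete mixing: C_std·(Q_w + Q_r) = Q_w·C_e + Q_r·C_b.
Rearranging, Q_w = Q_r·(C_std − C_b)/(C_e − C_std) = 1.1·(0.047 − 0.0044) / (2.4 − 0.047) = 0.01992 m³/s.
= 19.92 L/s.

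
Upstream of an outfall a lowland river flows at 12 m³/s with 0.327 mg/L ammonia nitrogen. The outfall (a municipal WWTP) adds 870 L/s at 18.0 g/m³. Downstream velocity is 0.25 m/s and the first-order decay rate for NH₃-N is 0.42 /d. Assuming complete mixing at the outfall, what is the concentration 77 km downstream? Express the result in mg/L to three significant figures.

0.340 mg/L

870 L/s = 0.87 m³/s.
After complete mixing, C₀ = (0.87·18 + 12·0.327) / 12.87 = 1.522 mg/L.
Travel time t = 7.7e+04 m / 0.25 m/s = 3.08e+05 s = 3.565 d.
C = 1.522·exp(−0.42·3.565) = 1.522·0.2238 = 0.3405 mg/L.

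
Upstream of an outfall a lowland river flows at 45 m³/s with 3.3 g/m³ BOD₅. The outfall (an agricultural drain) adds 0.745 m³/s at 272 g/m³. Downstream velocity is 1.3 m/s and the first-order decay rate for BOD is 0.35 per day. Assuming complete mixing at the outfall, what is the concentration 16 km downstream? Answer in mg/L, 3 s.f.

After complete mixing, C₀ = (0.745·272 + 45·3.3) / 45.74 = 7.676 mg/L.
Travel time t = 1.6e+04 m / 1.3 m/s = 1.231e+04 s = 0.1425 d.
C = 7.676·exp(−0.35·0.1425) = 7.676·0.9514 = 7.303 mg/L.

7.30 mg/L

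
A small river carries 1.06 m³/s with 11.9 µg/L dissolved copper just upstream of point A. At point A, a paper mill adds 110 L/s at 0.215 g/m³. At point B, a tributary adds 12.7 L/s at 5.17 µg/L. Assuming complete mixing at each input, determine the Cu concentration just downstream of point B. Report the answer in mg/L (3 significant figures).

0.0307 mg/L

11.9 µg/L = 0.0119 mg/L.
110 L/s = 0.11 m³/s.
After input A: C = (1.06·0.0119 + 0.11·0.215) / 1.17 = 0.03099 mg/L.
12.7 L/s = 0.0127 m³/s.
5.17 µg/L = 0.00517 mg/L.
After input B: C = (1.17·0.03099 + 0.0127·0.00517) / 1.183 = 0.03072 mg/L.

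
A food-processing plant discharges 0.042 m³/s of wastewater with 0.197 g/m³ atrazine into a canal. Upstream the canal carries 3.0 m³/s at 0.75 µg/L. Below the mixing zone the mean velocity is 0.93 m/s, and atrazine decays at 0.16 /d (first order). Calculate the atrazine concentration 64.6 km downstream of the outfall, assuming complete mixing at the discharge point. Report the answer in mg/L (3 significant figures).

0.00304 mg/L

0.75 µg/L = 0.00075 mg/L.
After complete mixing, C₀ = (0.042·0.197 + 3·0.00075) / 3.042 = 0.00346 mg/L.
Travel time t = 6.46e+04 m / 0.93 m/s = 6.946e+04 s = 0.804 d.
C = 0.00346·exp(−0.16·0.804) = 0.00346·0.8793 = 0.003042 mg/L.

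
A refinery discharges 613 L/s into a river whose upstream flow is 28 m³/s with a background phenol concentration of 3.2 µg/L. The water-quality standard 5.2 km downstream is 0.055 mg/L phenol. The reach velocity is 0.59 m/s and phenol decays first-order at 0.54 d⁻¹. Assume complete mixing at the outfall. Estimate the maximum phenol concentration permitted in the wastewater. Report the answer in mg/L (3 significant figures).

613 L/s = 0.613 m³/s.
3.2 µg/L = 0.0032 mg/L.
Travel time to the compliance point: t = 5200/0.59 = 8814 s = 0.102 d; decay factor exp(−0.54·0.102) = 0.9464.
So the concentration just after mixing may be at most 0.055/0.9464 = 0.05811 mg/L.
Mass balance: 0.05811·28.61 = 0.613·Cₑ + 28·0.0032.
Cₑ = (1.663 − 0.0896) / 0.613 = 2.566 mg/L.

2.57 mg/L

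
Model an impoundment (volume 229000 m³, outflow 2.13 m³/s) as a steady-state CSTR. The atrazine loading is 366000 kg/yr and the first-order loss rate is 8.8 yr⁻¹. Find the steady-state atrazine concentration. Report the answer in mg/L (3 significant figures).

5.29 mg/L

Outflow Q = 2.13 m³/s × 3.156e+07 s/yr = 6.722e+07 m³/yr.
Steady-state CSTR mass balance: W = Q·C + k·V·C, so C = W/(Q + kV).
Q + kV = 6.722e+07 + 8.8·229000 = 6.923e+07 m³/yr.
C = 366000/6.923e+07 = 0.005287 kg/m³ = 5.287 mg/L.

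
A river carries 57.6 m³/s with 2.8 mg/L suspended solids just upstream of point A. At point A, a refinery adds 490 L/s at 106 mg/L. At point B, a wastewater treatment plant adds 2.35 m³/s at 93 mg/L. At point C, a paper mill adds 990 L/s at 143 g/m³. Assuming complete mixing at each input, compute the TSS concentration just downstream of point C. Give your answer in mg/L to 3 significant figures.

9.33 mg/L

490 L/s = 0.49 m³/s.
After input A: C = (57.6·2.8 + 0.49·106) / 58.09 = 3.671 mg/L.
After input B: C = (58.09·3.671 + 2.35·93) / 60.44 = 7.144 mg/L.
990 L/s = 0.99 m³/s.
After input C: C = (60.44·7.144 + 0.99·143) / 61.43 = 9.333 mg/L.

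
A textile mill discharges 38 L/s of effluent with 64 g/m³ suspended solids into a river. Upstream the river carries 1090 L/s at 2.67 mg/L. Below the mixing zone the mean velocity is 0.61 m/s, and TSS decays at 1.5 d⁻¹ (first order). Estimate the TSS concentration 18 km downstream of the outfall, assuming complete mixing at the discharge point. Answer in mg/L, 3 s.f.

38 L/s = 0.038 m³/s.
1090 L/s = 1.09 m³/s.
After complete mixing, C₀ = (0.038·64 + 1.09·2.67) / 1.128 = 4.736 mg/L.
Travel time t = 1.8e+04 m / 0.61 m/s = 2.951e+04 s = 0.3415 d.
C = 4.736·exp(−1.5·0.3415) = 4.736·0.5991 = 2.837 mg/L.

2.84 mg/L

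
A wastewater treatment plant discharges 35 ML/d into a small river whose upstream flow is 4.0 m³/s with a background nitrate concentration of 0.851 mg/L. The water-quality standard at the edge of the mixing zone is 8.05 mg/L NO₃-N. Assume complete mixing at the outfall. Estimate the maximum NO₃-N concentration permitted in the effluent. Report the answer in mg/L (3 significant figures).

35 ML/d = 0.4051 m³/s.
Mass balance: 8.05·4.405 = 0.4051·Cₑ + 4·0.851.
Cₑ = (35.46 − 3.404) / 0.4051 = 79.13 mg/L.

79.1 mg/L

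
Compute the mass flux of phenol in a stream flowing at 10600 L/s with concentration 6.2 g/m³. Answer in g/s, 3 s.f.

10600 L/s = 10.6 m³/s.
Mass flux = Q·C = 10.6 m³/s × 6.2 g/m³ = 65.72 g/s.

65.7 g/s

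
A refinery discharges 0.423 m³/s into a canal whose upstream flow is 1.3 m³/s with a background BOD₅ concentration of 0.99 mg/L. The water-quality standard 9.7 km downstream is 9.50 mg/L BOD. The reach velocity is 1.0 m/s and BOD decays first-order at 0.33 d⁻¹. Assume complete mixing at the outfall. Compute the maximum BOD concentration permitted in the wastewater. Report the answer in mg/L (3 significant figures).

37.1 mg/L

Travel time to the compliance point: t = 9700/1.0 = 9700 s = 0.1123 d; decay factor exp(−0.33·0.1123) = 0.9636.
So the concentration just after mixing may be at most 9.5/0.9636 = 9.859 mg/L.
Mass balance: 9.859·1.723 = 0.423·Cₑ + 1.3·0.99.
Cₑ = (16.99 − 1.287) / 0.423 = 37.11 mg/L.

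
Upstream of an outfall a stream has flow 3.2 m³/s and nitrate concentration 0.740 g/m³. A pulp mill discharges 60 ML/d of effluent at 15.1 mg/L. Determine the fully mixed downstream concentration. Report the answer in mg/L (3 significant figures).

60 ML/d = 0.6944 m³/s.
Flow-weighted mixing gives C = (0.6944·15.1 + 3.2·0.74) / (0.6944 + 3.2) = 12.85/3.894 = 3.301 mg/L.

3.30 mg/L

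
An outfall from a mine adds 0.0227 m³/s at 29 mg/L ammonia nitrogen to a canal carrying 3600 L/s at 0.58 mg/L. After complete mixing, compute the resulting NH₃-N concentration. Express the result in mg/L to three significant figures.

3600 L/s = 3.6 m³/s.
Flow-weighted mixing gives C = (0.0227·29 + 3.6·0.58) / (0.0227 + 3.6) = 2.746/3.623 = 0.7581 mg/L.

0.758 mg/L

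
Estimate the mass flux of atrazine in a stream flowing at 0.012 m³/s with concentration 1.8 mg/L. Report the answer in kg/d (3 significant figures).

1.87 kg/d

Mass flux = Q·C = 0.012 m³/s × 1.8 g/m³ = 0.0216 g/s.
= 0.0216 g/s × 86.4 = 1.866 kg/d.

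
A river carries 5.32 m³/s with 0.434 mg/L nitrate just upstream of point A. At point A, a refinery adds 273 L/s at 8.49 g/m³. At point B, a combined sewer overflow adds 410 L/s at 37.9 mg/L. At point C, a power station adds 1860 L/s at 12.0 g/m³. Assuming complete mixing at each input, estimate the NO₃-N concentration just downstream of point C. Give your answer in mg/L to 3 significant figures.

5.40 mg/L

273 L/s = 0.273 m³/s.
After input A: C = (5.32·0.434 + 0.273·8.49) / 5.593 = 0.8272 mg/L.
410 L/s = 0.41 m³/s.
After input B: C = (5.593·0.8272 + 0.41·37.9) / 6.003 = 3.359 mg/L.
1860 L/s = 1.86 m³/s.
After input C: C = (6.003·3.359 + 1.86·12) / 7.863 = 5.403 mg/L.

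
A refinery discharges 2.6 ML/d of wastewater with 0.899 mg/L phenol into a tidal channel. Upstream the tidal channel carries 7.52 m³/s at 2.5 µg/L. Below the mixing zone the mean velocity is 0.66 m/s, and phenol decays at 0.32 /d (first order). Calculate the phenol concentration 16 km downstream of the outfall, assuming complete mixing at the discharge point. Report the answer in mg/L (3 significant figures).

2.6 ML/d = 0.03009 m³/s.
2.5 µg/L = 0.0025 mg/L.
After complete mixing, C₀ = (0.03009·0.899 + 7.52·0.0025) / 7.55 = 0.006073 mg/L.
Travel time t = 1.6e+04 m / 0.66 m/s = 2.424e+04 s = 0.2806 d.
C = 0.006073·exp(−0.32·0.2806) = 0.006073·0.9141 = 0.005552 mg/L.

0.00555 mg/L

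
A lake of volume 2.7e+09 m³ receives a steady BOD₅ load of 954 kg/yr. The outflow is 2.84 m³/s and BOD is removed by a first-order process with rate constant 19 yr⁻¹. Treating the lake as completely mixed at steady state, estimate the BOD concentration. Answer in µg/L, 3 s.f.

Outflow Q = 2.84 m³/s × 3.156e+07 s/yr = 8.962e+07 m³/yr.
Steady-state CSTR mass balance: W = Q·C + k·V·C, so C = W/(Q + kV).
Q + kV = 8.962e+07 + 19·2.7e+09 = 5.139e+10 m³/yr.
C = 954/5.139e+10 = 1.856e-08 kg/m³ = 1.856e-05 mg/L = 0.01856 µg/L.

0.0186 µg/L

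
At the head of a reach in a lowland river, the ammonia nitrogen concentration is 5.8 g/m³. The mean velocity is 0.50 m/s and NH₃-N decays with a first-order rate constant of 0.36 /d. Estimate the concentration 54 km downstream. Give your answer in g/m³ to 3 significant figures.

3.70 g/m³

Travel time t = 54 km / 0.50 m/s = 5.4e+04/0.50 = 1.08e+05 s = 1.25 d.
First-order decay: C = 5.8·exp(−0.36·1.25) = 5.8·0.6376 = 3.698 g/m³.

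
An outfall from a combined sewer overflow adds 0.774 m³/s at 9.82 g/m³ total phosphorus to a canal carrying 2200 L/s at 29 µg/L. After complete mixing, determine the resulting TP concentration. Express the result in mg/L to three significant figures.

2200 L/s = 2.2 m³/s.
29 µg/L = 0.029 mg/L.
Flow-weighted mixing gives C = (0.774·9.82 + 2.2·0.029) / (0.774 + 2.2) = 7.664/2.974 = 2.577 mg/L.

2.58 mg/L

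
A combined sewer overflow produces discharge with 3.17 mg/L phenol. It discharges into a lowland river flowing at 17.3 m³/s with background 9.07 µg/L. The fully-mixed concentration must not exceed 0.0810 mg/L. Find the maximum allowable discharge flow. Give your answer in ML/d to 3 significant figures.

9.07 µg/L = 0.00907 mg/L.
Mass balance at complete mixing: C_std·(Q_w + Q_r) = Q_w·C_e + Q_r·C_b.
Rearranging, Q_w = Q_r·(C_std − C_b)/(C_e − C_std) = 17.3·(0.081 − 0.00907) / (3.17 − 0.081) = 0.4028 m³/s.
= 34.81 ML/d.

34.8 ML/d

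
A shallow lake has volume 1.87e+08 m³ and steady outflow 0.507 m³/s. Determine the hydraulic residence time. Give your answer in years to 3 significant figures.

11.7 yr

Q = 0.507 m³/s × 3.156e+07 s/yr = 1.6e+07 m³/yr.
Hydraulic residence time τ = V/Q = 1.87e+08/1.6e+07 = 11.69 yr.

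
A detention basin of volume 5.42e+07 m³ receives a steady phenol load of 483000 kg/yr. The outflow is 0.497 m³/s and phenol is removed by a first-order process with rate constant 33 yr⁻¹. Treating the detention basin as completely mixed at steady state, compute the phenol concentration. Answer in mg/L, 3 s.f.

0.268 mg/L

Outflow Q = 0.497 m³/s × 3.156e+07 s/yr = 1.568e+07 m³/yr.
Steady-state CSTR mass balance: W = Q·C + k·V·C, so C = W/(Q + kV).
Q + kV = 1.568e+07 + 33·5.42e+07 = 1.804e+09 m³/yr.
C = 483000/1.804e+09 = 0.0002677 kg/m³ = 0.2677 mg/L.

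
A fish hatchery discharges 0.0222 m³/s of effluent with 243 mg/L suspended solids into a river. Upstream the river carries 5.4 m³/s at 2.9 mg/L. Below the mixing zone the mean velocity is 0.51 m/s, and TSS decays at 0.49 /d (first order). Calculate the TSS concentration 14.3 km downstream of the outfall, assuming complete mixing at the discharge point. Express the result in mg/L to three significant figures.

After complete mixing, C₀ = (0.0222·243 + 5.4·2.9) / 5.422 = 3.883 mg/L.
Travel time t = 1.43e+04 m / 0.51 m/s = 2.804e+04 s = 0.3245 d.
C = 3.883·exp(−0.49·0.3245) = 3.883·0.853 = 3.312 mg/L.

3.31 mg/L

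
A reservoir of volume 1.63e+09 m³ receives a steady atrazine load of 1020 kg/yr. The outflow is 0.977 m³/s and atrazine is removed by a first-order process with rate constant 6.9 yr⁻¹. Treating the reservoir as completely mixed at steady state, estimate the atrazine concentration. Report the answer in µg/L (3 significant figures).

0.0904 µg/L

Outflow Q = 0.977 m³/s × 3.156e+07 s/yr = 3.083e+07 m³/yr.
Steady-state CSTR mass balance: W = Q·C + k·V·C, so C = W/(Q + kV).
Q + kV = 3.083e+07 + 6.9·1.63e+09 = 1.128e+10 m³/yr.
C = 1020/1.128e+10 = 9.044e-08 kg/m³ = 9.044e-05 mg/L = 0.09044 µg/L.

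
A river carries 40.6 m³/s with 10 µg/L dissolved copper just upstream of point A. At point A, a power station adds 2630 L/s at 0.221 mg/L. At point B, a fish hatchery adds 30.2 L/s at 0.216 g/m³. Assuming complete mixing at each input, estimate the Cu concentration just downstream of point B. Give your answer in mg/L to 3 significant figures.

0.0230 mg/L

10 µg/L = 0.01 mg/L.
2630 L/s = 2.63 m³/s.
After input A: C = (40.6·0.01 + 2.63·0.221) / 43.23 = 0.02284 mg/L.
30.2 L/s = 0.0302 m³/s.
After input B: C = (43.23·0.02284 + 0.0302·0.216) / 43.26 = 0.02297 mg/L.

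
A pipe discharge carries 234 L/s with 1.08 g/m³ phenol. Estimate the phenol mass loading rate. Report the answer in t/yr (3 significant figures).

7.98 t/yr

234 L/s = 0.234 m³/s.
Mass flux = Q·C = 0.234 m³/s × 1.08 g/m³ = 0.2527 g/s.
= 0.2527 g/s × 31.56 = 7.975 t/yr.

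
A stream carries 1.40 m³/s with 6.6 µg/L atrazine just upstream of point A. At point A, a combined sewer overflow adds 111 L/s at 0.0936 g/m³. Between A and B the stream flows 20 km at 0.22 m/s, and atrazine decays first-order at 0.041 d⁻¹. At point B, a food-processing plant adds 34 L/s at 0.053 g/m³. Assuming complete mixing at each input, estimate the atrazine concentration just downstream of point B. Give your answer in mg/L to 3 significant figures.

6.6 µg/L = 0.0066 mg/L.
111 L/s = 0.111 m³/s.
After input A: C = (1.4·0.0066 + 0.111·0.0936) / 1.511 = 0.01299 mg/L.
Over the 20 km reach to input B (t = 9.091e+04 s = 1.052 d), decay gives C = 0.01299·exp(−0.041·1.052) = 0.01244 mg/L.
34 L/s = 0.034 m³/s.
After input B: C = (1.511·0.01244 + 0.034·0.053) / 1.545 = 0.01334 mg/L.

0.0133 mg/L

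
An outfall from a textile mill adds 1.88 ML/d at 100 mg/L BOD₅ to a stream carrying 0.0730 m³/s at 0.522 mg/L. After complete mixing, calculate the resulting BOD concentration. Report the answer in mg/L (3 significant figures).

1.88 ML/d = 0.02176 m³/s.
Flow-weighted mixing gives C = (0.02176·100 + 0.073·0.522) / (0.02176 + 0.073) = 2.214/0.09476 = 23.36 mg/L.

23.4 mg/L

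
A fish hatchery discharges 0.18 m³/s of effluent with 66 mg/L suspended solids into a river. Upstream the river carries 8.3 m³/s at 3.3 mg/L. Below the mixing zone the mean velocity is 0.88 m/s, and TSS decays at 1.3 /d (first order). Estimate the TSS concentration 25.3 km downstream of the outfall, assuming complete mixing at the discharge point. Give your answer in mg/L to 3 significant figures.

3.00 mg/L

After complete mixing, C₀ = (0.18·66 + 8.3·3.3) / 8.48 = 4.631 mg/L.
Travel time t = 2.53e+04 m / 0.88 m/s = 2.875e+04 s = 0.3328 d.
C = 4.631·exp(−1.3·0.3328) = 4.631·0.6488 = 3.005 mg/L.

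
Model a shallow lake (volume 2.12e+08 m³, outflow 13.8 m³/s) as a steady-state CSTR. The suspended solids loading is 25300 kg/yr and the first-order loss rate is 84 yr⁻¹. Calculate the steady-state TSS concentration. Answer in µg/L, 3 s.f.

1.39 µg/L

Outflow Q = 13.8 m³/s × 3.156e+07 s/yr = 4.355e+08 m³/yr.
Steady-state CSTR mass balance: W = Q·C + k·V·C, so C = W/(Q + kV).
Q + kV = 4.355e+08 + 84·2.12e+08 = 1.824e+10 m³/yr.
C = 25300/1.824e+10 = 1.387e-06 kg/m³ = 0.001387 mg/L = 1.387 µg/L.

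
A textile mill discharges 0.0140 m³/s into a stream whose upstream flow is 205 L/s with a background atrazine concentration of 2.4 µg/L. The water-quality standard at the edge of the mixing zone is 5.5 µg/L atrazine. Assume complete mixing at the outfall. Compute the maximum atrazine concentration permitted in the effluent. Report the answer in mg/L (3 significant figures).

0.0509 mg/L

205 L/s = 0.205 m³/s.
2.4 µg/L = 0.0024 mg/L.
5.5 µg/L = 0.0055 mg/L.
Mass balance: 0.0055·0.219 = 0.014·Cₑ + 0.205·0.0024.
Cₑ = (0.001205 − 0.000492) / 0.014 = 0.05089 mg/L.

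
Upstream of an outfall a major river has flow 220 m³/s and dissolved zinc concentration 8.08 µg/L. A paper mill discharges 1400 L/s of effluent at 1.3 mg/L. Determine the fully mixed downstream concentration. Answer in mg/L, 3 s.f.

0.0162 mg/L

1400 L/s = 1.4 m³/s.
8.08 µg/L = 0.00808 mg/L.
Flow-weighted mixing gives C = (1.4·1.3 + 220·0.00808) / (1.4 + 220) = 3.598/221.4 = 0.01625 mg/L.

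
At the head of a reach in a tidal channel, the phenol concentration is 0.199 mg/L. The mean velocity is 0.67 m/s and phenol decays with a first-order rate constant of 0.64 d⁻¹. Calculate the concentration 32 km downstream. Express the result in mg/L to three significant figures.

0.140 mg/L

Travel time t = 32 km / 0.67 m/s = 3.2e+04/0.67 = 4.776e+04 s = 0.5528 d.
First-order decay: C = 0.199·exp(−0.64·0.5528) = 0.199·0.702 = 0.1397 mg/L.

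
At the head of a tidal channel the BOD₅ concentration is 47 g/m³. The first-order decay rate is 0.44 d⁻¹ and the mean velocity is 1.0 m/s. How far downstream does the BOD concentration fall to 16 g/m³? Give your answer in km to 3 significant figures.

212 km

From C = C₀·e^(−kt), t = ln(C₀/C)/k = ln(47/16)/0.44 = 1.078/0.44 = 2.449 d.
Distance = v·t = 1.0 m/s × 2.116e+05 s = 2.116e+05 m = 211.6 km.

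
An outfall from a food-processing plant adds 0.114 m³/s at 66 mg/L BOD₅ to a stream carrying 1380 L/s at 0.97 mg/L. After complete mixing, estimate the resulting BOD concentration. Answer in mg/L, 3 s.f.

5.93 mg/L

1380 L/s = 1.38 m³/s.
Conservation of mass across the mixing zone: C = (0.114·66 + 1.38·0.97) / (0.114 + 1.38) = 8.863/1.494 = 5.932 mg/L.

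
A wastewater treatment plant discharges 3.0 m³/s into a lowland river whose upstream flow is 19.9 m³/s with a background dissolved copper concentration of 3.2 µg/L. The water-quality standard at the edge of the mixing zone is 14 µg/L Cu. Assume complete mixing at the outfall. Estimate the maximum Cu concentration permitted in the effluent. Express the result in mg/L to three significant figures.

3.2 µg/L = 0.0032 mg/L.
14 µg/L = 0.014 mg/L.
Mass balance: 0.014·22.9 = 3·Cₑ + 19.9·0.0032.
Cₑ = (0.3206 − 0.06368) / 3 = 0.08564 mg/L.

0.0856 mg/L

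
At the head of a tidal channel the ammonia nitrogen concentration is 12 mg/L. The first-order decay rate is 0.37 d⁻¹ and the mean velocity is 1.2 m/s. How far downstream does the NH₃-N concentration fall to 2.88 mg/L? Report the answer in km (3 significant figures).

From C = C₀·e^(−kt), t = ln(C₀/C)/k = ln(12/2.88)/0.37 = 1.427/0.37 = 3.857 d.
Distance = v·t = 1.2 m/s × 3.333e+05 s = 3.999e+05 m = 399.9 km.

400 km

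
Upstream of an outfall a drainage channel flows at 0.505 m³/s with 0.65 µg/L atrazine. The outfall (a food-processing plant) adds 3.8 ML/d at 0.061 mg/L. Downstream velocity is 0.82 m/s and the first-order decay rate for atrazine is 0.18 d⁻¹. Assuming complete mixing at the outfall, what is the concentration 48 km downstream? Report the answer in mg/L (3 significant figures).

3.8 ML/d = 0.04398 m³/s.
0.65 µg/L = 0.00065 mg/L.
After complete mixing, C₀ = (0.04398·0.061 + 0.505·0.00065) / 0.549 = 0.005485 mg/L.
Travel time t = 4.8e+04 m / 0.82 m/s = 5.854e+04 s = 0.6775 d.
C = 0.005485·exp(−0.18·0.6775) = 0.005485·0.8852 = 0.004855 mg/L.

0.00486 mg/L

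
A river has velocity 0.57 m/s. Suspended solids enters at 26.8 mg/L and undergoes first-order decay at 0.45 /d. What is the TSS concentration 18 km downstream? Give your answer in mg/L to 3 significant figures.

22.7 mg/L

Travel time t = 18 km / 0.57 m/s = 1.8e+04/0.57 = 3.158e+04 s = 0.3655 d.
First-order decay: C = 26.8·exp(−0.45·0.3655) = 26.8·0.8483 = 22.74 mg/L.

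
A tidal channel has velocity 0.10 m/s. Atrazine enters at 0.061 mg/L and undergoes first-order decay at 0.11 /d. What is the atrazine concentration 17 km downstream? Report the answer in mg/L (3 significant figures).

Travel time t = 17 km / 0.10 m/s = 1.7e+04/0.10 = 1.7e+05 s = 1.968 d.
First-order decay: C = 0.061·exp(−0.11·1.968) = 0.061·0.8054 = 0.04913 mg/L.

0.0491 mg/L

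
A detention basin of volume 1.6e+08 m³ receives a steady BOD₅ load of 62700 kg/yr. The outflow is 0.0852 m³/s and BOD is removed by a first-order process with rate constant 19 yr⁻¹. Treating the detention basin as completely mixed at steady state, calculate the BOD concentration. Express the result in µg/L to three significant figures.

Outflow Q = 0.0852 m³/s × 3.156e+07 s/yr = 2.689e+06 m³/yr.
Steady-state CSTR mass balance: W = Q·C + k·V·C, so C = W/(Q + kV).
Q + kV = 2.689e+06 + 19·1.6e+08 = 3.043e+09 m³/yr.
C = 62700/3.043e+09 = 2.061e-05 kg/m³ = 0.02061 mg/L = 20.61 µg/L.

20.6 µg/L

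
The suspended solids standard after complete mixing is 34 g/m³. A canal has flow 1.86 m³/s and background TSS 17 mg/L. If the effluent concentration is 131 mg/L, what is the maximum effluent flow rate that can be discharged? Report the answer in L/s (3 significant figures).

326 L/s

Mass balance at complete mixing: C_std·(Q_w + Q_r) = Q_w·C_e + Q_r·C_b.
Rearranging, Q_w = Q_r·(C_std − C_b)/(C_e − C_std) = 1.86·(34 − 17) / (131 − 34) = 0.326 m³/s.
= 326 L/s.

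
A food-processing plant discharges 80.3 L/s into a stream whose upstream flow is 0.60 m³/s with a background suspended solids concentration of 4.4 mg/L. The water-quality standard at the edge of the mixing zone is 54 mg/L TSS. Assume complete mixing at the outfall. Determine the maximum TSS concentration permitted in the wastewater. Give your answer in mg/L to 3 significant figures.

425 mg/L

80.3 L/s = 0.0803 m³/s.
Mass balance: 54·0.6803 = 0.0803·Cₑ + 0.6·4.4.
Cₑ = (36.74 − 2.64) / 0.0803 = 424.6 mg/L.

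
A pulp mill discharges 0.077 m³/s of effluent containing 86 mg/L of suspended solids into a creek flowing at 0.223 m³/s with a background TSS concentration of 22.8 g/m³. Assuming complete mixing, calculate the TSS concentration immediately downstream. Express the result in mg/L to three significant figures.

39.0 mg/L

Flow-weighted mixing gives C = (0.077·86 + 0.223·22.8) / (0.077 + 0.223) = 11.71/0.3 = 39.02 mg/L.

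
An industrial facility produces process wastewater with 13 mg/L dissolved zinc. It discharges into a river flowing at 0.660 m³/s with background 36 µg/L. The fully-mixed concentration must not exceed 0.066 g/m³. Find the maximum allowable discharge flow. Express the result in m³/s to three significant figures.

36 µg/L = 0.036 mg/L.
Mass balance at complete mixing: C_std·(Q_w + Q_r) = Q_w·C_e + Q_r·C_b.
Rearranging, Q_w = Q_r·(C_std − C_b)/(C_e − C_std) = 0.660·(0.066 − 0.036) / (13 − 0.066) = 0.001531 m³/s.

0.00153 m³/s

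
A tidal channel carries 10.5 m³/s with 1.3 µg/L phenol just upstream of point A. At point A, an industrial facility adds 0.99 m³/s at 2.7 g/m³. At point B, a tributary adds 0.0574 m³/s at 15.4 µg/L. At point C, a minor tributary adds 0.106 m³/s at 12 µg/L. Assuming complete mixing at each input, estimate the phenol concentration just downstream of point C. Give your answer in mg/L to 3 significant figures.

0.231 mg/L

1.3 µg/L = 0.0013 mg/L.
After input A: C = (10.5·0.0013 + 0.99·2.7) / 11.49 = 0.2338 mg/L.
15.4 µg/L = 0.0154 mg/L.
After input B: C = (11.49·0.2338 + 0.0574·0.0154) / 11.55 = 0.2327 mg/L.
12 µg/L = 0.012 mg/L.
After input C: C = (11.55·0.2327 + 0.106·0.012) / 11.65 = 0.2307 mg/L.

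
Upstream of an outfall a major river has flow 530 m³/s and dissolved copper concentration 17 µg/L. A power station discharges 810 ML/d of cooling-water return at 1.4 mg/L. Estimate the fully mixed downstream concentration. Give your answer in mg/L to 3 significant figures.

0.0410 mg/L

810 ML/d = 9.375 m³/s.
17 µg/L = 0.017 mg/L.
By mass balance at complete mixing, C = (9.375·1.4 + 530·0.017) / (9.375 + 530) = 22.13/539.4 = 0.04104 mg/L.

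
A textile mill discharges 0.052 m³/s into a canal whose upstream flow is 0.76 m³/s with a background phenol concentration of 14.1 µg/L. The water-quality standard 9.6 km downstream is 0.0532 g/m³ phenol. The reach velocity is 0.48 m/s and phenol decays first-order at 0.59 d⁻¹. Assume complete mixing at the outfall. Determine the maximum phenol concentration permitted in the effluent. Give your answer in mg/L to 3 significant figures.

14.1 µg/L = 0.0141 mg/L.
Travel time to the compliance point: t = 9600/0.48 = 2e+04 s = 0.2315 d; decay factor exp(−0.59·0.2315) = 0.8723.
So the concentration just after mixing may be at most 0.0532/0.8723 = 0.06099 mg/L.
Mass balance: 0.06099·0.812 = 0.052·Cₑ + 0.76·0.0141.
Cₑ = (0.04952 − 0.01072) / 0.052 = 0.7462 mg/L.

0.746 mg/L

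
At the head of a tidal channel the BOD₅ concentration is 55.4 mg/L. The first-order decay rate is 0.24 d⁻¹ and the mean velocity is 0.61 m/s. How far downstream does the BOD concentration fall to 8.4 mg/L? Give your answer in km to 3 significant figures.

From C = C₀·e^(−kt), t = ln(C₀/C)/k = ln(55.4/8.4)/0.24 = 1.886/0.24 = 7.86 d.
Distance = v·t = 0.61 m/s × 6.791e+05 s = 4.142e+05 m = 414.2 km.

414 km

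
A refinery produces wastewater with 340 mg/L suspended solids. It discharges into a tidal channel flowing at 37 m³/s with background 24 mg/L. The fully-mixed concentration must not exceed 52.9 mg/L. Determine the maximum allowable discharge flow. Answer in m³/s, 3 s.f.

3.72 m³/s

Mass balance at complete mixing: C_std·(Q_w + Q_r) = Q_w·C_e + Q_r·C_b.
Rearranging, Q_w = Q_r·(C_std − C_b)/(C_e − C_std) = 37·(52.9 − 24) / (340 − 52.9) = 3.724 m³/s.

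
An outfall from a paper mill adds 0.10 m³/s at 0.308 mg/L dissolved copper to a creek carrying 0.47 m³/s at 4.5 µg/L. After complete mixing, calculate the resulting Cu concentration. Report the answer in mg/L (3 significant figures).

0.0577 mg/L

4.5 µg/L = 0.0045 mg/L.
Flow-weighted mixing gives C = (0.1·0.308 + 0.47·0.0045) / (0.1 + 0.47) = 0.03291/0.57 = 0.05775 mg/L.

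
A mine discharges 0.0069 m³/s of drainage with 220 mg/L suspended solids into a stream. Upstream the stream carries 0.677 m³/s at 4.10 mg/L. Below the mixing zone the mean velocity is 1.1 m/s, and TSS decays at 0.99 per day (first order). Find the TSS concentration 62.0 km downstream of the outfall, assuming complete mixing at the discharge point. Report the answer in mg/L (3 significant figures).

3.29 mg/L

After complete mixing, C₀ = (0.0069·220 + 0.677·4.1) / 0.6839 = 6.278 mg/L.
Travel time t = 6.2e+04 m / 1.1 m/s = 5.636e+04 s = 0.6524 d.
C = 6.278·exp(−0.99·0.6524) = 6.278·0.5242 = 3.291 mg/L.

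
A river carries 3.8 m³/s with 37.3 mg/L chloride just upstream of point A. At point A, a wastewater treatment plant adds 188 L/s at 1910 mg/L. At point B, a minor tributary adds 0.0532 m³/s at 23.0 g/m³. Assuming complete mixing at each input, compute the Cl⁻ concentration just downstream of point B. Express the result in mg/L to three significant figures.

124 mg/L

188 L/s = 0.188 m³/s.
After input A: C = (3.8·37.3 + 0.188·1910) / 3.988 = 125.6 mg/L.
After input B: C = (3.988·125.6 + 0.0532·23) / 4.041 = 124.2 mg/L.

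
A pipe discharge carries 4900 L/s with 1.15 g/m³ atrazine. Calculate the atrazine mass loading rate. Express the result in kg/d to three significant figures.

487 kg/d

4900 L/s = 4.9 m³/s.
Mass flux = Q·C = 4.9 m³/s × 1.15 g/m³ = 5.635 g/s.
= 5.635 g/s × 86.4 = 486.9 kg/d.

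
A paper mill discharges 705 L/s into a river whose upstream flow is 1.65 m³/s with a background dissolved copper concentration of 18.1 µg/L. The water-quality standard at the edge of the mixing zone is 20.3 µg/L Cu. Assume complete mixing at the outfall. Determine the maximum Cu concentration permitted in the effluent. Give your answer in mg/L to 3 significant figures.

705 L/s = 0.705 m³/s.
18.1 µg/L = 0.0181 mg/L.
20.3 µg/L = 0.0203 mg/L.
Mass balance: 0.0203·2.355 = 0.705·Cₑ + 1.65·0.0181.
Cₑ = (0.04781 − 0.02986) / 0.705 = 0.02545 mg/L.

0.0254 mg/L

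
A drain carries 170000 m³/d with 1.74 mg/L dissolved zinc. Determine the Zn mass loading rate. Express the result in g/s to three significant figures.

170000 m³/d = 1.968 m³/s.
Mass flux = Q·C = 1.968 m³/s × 1.74 g/m³ = 3.424 g/s.

3.42 g/s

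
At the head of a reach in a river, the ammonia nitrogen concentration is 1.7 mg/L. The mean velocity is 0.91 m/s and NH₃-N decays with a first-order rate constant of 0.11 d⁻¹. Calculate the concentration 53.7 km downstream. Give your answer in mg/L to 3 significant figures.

1.58 mg/L

Travel time t = 53.7 km / 0.91 m/s = 5.37e+04/0.91 = 5.901e+04 s = 0.683 d.
First-order decay: C = 1.7·exp(−0.11·0.683) = 1.7·0.9276 = 1.577 mg/L.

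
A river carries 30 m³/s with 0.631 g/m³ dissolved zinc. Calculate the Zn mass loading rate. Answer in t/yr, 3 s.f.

Mass flux = Q·C = 30 m³/s × 0.631 g/m³ = 18.93 g/s.
= 18.93 g/s × 31.56 = 597.4 t/yr.

597 t/yr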